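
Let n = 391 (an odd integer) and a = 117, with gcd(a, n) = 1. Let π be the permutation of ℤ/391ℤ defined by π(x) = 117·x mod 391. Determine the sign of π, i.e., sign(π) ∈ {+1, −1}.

Trace 280: π^k(280) = [280, 307, 338, 55, 179, 220, 325] for k=0..6.
π_117 has 9 disjoint cycles with lengths [88, 88, 88, 88, 11, 11, 8, 8, 1] on {0,…,390}.
sign(π) = (−1)^{n − #cycles} = (−1)^{391−9} = (−1)^382 = +1.
Zolotarev: (117|391) = +1, matching the cycle-count sign.

+1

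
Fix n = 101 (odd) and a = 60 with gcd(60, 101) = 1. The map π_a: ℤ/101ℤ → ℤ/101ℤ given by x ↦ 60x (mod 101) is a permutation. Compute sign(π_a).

Trace 69: π^k(69) = [69, 100, 41, 36, 39, 17, 10] for k=0..6.
The orbit structure of x ↦ 60x mod 101: 6 orbits of sizes [20, 20, 20, 20, 20, 1].
sign(π) = (−1)^{n − #cycles} = (−1)^{101−6} = (−1)^95 = -1.

-1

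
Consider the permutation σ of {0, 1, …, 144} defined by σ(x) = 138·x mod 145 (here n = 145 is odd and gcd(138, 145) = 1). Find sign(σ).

-1

Trace 136: π^k(136) = [136, 63, 139, 42, 141, 28, 94] for k=0..6.
Decompose π into cycles: lengths [28, 28, 28, 28, 14, 14, 4, 1] (8 cycles, including the fixed point 0).
sign(π) = (−1)^{n − #cycles} = (−1)^{145−8} = (−1)^137 = -1.
Zolotarev: (138|145) = -1, matching the cycle-count sign.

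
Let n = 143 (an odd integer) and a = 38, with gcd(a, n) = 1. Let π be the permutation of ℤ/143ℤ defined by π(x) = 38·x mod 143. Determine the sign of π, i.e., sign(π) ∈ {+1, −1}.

+1

Trace 92: π^k(92) = [92, 64, 1, 38, 14, 103, 53] for k=0..6.
21 cycles of lengths [10, 10, 10, 10, 10, 10, 10, 10, 10, 10, 10, 10, 5, 5, 2, 2, 2, 2, 2, 2, 1].
With 21 cycles on 143 points, sign = (−1)^{143−21} = +1.
Zolotarev: (38|143) = +1, matching the cycle-count sign.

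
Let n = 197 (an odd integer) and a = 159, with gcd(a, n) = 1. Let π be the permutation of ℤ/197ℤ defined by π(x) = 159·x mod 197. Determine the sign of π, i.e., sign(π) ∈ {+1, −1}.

Trace 188: π^k(188) = [188, 145, 6, 166, 193, 152, 134] for k=0..6.
Decompose π into cycles: lengths [196, 1] (2 cycles, including the fixed point 0).
sign(π) = (−1)^{n − #cycles} = (−1)^{197−2} = (−1)^195 = -1.

-1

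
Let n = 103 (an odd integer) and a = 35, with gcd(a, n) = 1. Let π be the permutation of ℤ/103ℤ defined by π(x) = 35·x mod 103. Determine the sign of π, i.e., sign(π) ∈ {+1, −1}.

Start at x=96: 96 → 64 → 77 → 17 → 80 → 19 → 47 → … (one orbit).
Cycle lengths of π_35 on ℤ/103ℤ: [102, 1]; 2 cycles in total.
n − c = 103 − 2 = 101; sign = (−1)^101 = -1.

-1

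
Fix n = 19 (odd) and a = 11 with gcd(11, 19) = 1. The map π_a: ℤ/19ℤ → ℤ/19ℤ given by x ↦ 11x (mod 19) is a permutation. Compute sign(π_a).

Orbit of 7 under x↦11x: [7, 1, 11]… (length divides ord_19(11)).
Decompose π into cycles: lengths [3, 3, 3, 3, 3, 3, 1] (7 cycles, including the fixed point 0).
sign(π) = (−1)^{n − #cycles} = (−1)^{19−7} = (−1)^12 = +1.
The Jacobi symbol (11|19) = +1 (Zolotarev) agrees.

+1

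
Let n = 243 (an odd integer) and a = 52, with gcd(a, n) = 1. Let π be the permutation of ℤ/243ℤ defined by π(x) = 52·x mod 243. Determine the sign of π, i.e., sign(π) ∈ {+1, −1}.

Trace 55: π^k(55) = [55, 187, 4, 208, 124, 130, 199] for k=0..6.
Cycle lengths of π_52 on ℤ/243ℤ: [81, 81, 27, 27, 9, 9, 3, 3, 1, 1, 1]; 11 cycles in total.
n − c = 243 − 11 = 232; sign = (−1)^232 = +1.
Check: (52/243) = +1 by Zolotarev.

+1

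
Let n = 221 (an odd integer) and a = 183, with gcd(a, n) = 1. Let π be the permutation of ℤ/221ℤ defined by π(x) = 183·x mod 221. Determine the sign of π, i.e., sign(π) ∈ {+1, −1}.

Trace 183: π^k(183) = [183, 118, 157, 1] for k=0..3.
65 cycles of lengths [4, 4, 4, 4, 4, 4, 4, 4, 4, 4, 4, 4, 4, 4, 4, 4, 4, 4, 4, 4, 4, 4, 4, 4, 4, 4, 4, 4, 4, 4, 4, 4, 4, 4, 4, 4, 4, 4, 4, 4, 4, 4, 4, 4, 4, 4, 4, 4, 4, 4, 4, 4, 1, 1, 1, 1, 1, 1, 1, 1, 1, 1, 1, 1, 1].
Σ(ℓ_i−1) = 221−65 = 156; sign = (−1)^156 = +1.
Zolotarev: (183|221) = +1, matching the cycle-count sign.

+1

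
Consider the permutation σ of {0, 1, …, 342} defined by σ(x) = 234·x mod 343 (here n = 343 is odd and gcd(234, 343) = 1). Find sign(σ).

Trace 93: π^k(93) = [93, 153, 130, 236, 1, 234, 219] for k=0..6.
π_234 has 4 disjoint cycles with lengths [294, 42, 6, 1] on {0,…,342}.
343 − 4 = 339 transpositions; sign(π) = (−1)^339 = -1.
Via Zolotarev, sign(π_{234}) = (234|343) = -1.

-1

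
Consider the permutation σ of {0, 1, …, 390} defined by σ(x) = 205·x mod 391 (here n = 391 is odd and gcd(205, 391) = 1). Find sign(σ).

Trace 256: π^k(256) = [256, 86, 35, 137, 324, 341, 307] for k=0..6.
Cycle type of π: 22×17 + 1×17; total 34 cycles.
n − c = 391 − 34 = 357; sign = (−1)^357 = -1.
The Jacobi symbol (205|391) = -1 (Zolotarev) agrees.

-1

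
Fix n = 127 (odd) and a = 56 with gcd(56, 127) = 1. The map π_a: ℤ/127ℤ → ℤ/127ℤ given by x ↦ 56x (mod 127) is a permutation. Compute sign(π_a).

-1

Orbit of 63 under x↦56x: [63, 99, 83, 76, 65, 84, 5]… (length divides ord_127(56)).
Cycle lengths of π_56 on ℤ/127ℤ: [126, 1]; 2 cycles in total.
sign(π) = (−1)^{n − #cycles} = (−1)^{127−2} = (−1)^125 = -1.
The Jacobi symbol (56|127) = -1 (Zolotarev) agrees.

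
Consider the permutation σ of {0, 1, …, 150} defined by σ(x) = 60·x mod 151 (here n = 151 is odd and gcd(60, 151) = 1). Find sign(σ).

-1

Trace 81: π^k(81) = [81, 28, 19, 83, 148, 122, 72] for k=0..6.
Cycle type of π: 50×3 + 1; total 4 cycles.
Σ(ℓ_i−1) = 151−4 = 147; sign = (−1)^147 = -1.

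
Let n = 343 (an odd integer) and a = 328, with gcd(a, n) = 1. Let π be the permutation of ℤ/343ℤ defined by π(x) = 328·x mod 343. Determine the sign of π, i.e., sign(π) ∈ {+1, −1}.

Start at x=13: 13 → 148 → 181 → 29 → 251 → 8 → 223 → … (one orbit).
Decompose π into cycles: lengths [98, 98, 98, 14, 14, 14, 2, 2, 2, 1] (10 cycles, including the fixed point 0).
343 − 10 = 333 transpositions; sign(π) = (−1)^333 = -1.

-1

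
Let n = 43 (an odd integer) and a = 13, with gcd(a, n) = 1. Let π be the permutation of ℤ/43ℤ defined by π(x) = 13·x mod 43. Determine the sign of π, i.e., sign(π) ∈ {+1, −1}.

Start at x=15: 15 → 23 → 41 → 17 → 6 → 35 → 25 → … (one orbit).
3 cycles of lengths [21, 21, 1].
n − c = 43 − 3 = 40; sign = (−1)^40 = +1.
The Jacobi symbol (13|43) = +1 (Zolotarev) agrees.

+1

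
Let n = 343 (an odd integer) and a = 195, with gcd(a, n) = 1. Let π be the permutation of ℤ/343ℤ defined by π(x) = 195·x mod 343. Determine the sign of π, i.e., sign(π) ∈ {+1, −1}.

Orbit of 293 under x↦195x: [293, 197, 342, 148, 48, 99, 97]… (length divides ord_343(195)).
The orbit structure of x ↦ 195x mod 343: 46 orbits of sizes [14, 14, 14, 14, 14, 14, 14, 14, 14, 14, 14, 14, 14, 14, 14, 14, 14, 14, 14, 14, 14, 2, 2, 2, 2, 2, 2, 2, 2, 2, 2, 2, 2, 2, 2, 2, 2, 2, 2, 2, 2, 2, 2, 2, 2, 1].
n − c = 343 − 46 = 297; sign = (−1)^297 = -1.
The Jacobi symbol (195|343) = -1 (Zolotarev) agrees.

-1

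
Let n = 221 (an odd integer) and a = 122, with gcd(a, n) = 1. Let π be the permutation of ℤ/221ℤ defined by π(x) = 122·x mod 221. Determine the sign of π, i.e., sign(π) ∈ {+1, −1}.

+1

Orbit of 122 under x↦122x: [122, 77, 112, 183, 5, 168, 164]… (length divides ord_221(122)).
π_122 has 17 disjoint cycles with lengths [16, 16, 16, 16, 16, 16, 16, 16, 16, 16, 16, 16, 16, 4, 4, 4, 1] on {0,…,220}.
221 − 17 = 204 transpositions; sign(π) = (−1)^204 = +1.
Via Zolotarev, sign(π_{122}) = (122|221) = +1.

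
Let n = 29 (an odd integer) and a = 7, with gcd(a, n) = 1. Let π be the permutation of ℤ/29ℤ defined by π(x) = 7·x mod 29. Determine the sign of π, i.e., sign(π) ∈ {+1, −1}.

Start at x=16: 16 → 25 → 1 → 7 → 20 → 24 → 23 → 16 (one orbit).
5 cycles of lengths [7, 7, 7, 7, 1].
n − c = 29 − 5 = 24; sign = (−1)^24 = +1.
(7|29)_J = +1 (Zolotarev's lemma cross-check).

+1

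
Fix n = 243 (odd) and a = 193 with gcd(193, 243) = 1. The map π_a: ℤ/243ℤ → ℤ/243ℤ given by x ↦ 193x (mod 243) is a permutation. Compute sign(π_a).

+1

Orbit of 205 under x↦193x: [205, 199, 13, 79, 181, 184, 34]… (length divides ord_243(193)).
11 cycles of lengths [81, 81, 27, 27, 9, 9, 3, 3, 1, 1, 1].
243 − 11 = 232 transpositions; sign(π) = (−1)^232 = +1.
Via Zolotarev, sign(π_{193}) = (193|243) = +1.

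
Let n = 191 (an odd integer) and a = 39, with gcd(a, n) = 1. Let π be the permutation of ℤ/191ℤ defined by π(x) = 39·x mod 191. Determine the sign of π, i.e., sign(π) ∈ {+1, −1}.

Start at x=109: 109 → 49 → 1 → 39 → 184 → 109 (one orbit).
Decompose π into cycles: lengths [5, 5, 5, 5, 5, 5, 5, 5, 5, 5, 5, 5, 5, 5, 5, 5, 5, 5, 5, 5, 5, 5, 5, 5, 5, 5, 5, 5, 5, 5, 5, 5, 5, 5, 5, 5, 5, 5, 1] (39 cycles, including the fixed point 0).
Σ(ℓ_i−1) = 191−39 = 152; sign = (−1)^152 = +1.

+1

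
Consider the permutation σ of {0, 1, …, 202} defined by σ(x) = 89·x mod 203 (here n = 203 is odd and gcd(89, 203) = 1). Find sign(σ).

Orbit of 143 under x↦89x: [143, 141, 166, 158, 55, 23, 17]… (length divides ord_203(89)).
π_89 has 5 disjoint cycles with lengths [84, 84, 28, 6, 1] on {0,…,202}.
sign(π) = (−1)^{n − #cycles} = (−1)^{203−5} = (−1)^198 = +1.
(89|203)_J = +1 (Zolotarev's lemma cross-check).

+1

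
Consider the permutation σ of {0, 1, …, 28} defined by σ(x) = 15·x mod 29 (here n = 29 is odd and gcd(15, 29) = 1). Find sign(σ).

Orbit of 24 under x↦15x: [24, 12, 6, 3, 16, 8, 4]… (length divides ord_29(15)).
Decompose π into cycles: lengths [28, 1] (2 cycles, including the fixed point 0).
n − c = 29 − 2 = 27; sign = (−1)^27 = -1.
Via Zolotarev, sign(π_{15}) = (15|29) = -1.

-1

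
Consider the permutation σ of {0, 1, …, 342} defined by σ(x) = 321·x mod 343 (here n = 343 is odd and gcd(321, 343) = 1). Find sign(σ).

-1

Orbit of 55 under x↦321x: [55, 162, 209, 204, 314, 295, 27]… (length divides ord_343(321)).
Cycle lengths of π_321 on ℤ/343ℤ: [98, 98, 98, 14, 14, 14, 2, 2, 2, 1]; 10 cycles in total.
sign(π) = (−1)^{n − #cycles} = (−1)^{343−10} = (−1)^333 = -1.
Zolotarev: (321|343) = -1, matching the cycle-count sign.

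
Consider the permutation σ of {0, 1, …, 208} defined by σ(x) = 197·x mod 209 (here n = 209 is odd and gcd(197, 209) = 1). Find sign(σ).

Orbit of 144 under x↦197x: [144, 153, 45, 87, 1, 197]… (length divides ord_209(197)).
Cycle type of π: 6×30 + 3×6 + 2×5 + 1; total 42 cycles.
n − c = 209 − 42 = 167; sign = (−1)^167 = -1.

-1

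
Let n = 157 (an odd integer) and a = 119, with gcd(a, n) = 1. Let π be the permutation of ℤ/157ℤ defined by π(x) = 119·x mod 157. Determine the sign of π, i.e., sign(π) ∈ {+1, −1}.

Start at x=42: 42 → 131 → 46 → 136 → 13 → 134 → 89 → … (one orbit).
2 cycles of lengths [156, 1].
Σ(ℓ_i−1) = 157−2 = 155; sign = (−1)^155 = -1.

-1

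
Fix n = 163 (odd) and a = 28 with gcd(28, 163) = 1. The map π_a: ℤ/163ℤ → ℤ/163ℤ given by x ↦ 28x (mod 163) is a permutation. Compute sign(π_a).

-1

Start at x=5: 5 → 140 → 8 → 61 → 78 → 65 → 27 → … (one orbit).
4 cycles of lengths [54, 54, 54, 1].
163 − 4 = 159 transpositions; sign(π) = (−1)^159 = -1.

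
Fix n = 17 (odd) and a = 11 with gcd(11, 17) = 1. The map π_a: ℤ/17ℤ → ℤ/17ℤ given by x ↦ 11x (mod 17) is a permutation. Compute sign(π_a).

Trace 5: π^k(5) = [5, 4, 10, 8, 3, 16, 6] for k=0..6.
Cycle lengths of π_11 on ℤ/17ℤ: [16, 1]; 2 cycles in total.
With 2 cycles on 17 points, sign = (−1)^{17−2} = -1.

-1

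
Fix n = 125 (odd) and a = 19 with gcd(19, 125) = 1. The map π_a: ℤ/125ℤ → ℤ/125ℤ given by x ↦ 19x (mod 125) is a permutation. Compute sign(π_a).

Start at x=41: 41 → 29 → 51 → 94 → 36 → 59 → 121 → … (one orbit).
Decompose π into cycles: lengths [50, 50, 10, 10, 2, 2, 1] (7 cycles, including the fixed point 0).
Σ(ℓ_i−1) = 125−7 = 118; sign = (−1)^118 = +1.
(19|125)_J = +1 (Zolotarev's lemma cross-check).

+1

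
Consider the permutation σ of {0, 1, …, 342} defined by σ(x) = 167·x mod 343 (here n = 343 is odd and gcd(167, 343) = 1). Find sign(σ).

Trace 92: π^k(92) = [92, 272, 148, 20, 253, 62, 64] for k=0..6.
The orbit structure of x ↦ 167x mod 343: 10 orbits of sizes [98, 98, 98, 14, 14, 14, 2, 2, 2, 1].
With 10 cycles on 343 points, sign = (−1)^{343−10} = -1.

-1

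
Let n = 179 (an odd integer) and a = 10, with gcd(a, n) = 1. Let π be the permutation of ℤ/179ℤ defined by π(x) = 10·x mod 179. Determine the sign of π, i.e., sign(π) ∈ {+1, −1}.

Trace 139: π^k(139) = [139, 137, 117, 96, 65, 113, 56] for k=0..6.
Decompose π into cycles: lengths [178, 1] (2 cycles, including the fixed point 0).
With 2 cycles on 179 points, sign = (−1)^{179−2} = -1.
Via Zolotarev, sign(π_{10}) = (10|179) = -1.

-1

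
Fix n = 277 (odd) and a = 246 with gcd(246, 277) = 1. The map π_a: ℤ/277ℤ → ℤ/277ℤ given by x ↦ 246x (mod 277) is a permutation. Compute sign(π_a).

Start at x=145: 145 → 214 → 14 → 120 → 158 → 88 → 42 → … (one orbit).
2 cycles of lengths [276, 1].
Σ(ℓ_i−1) = 277−2 = 275; sign = (−1)^275 = -1.
Via Zolotarev, sign(π_{246}) = (246|277) = -1.

-1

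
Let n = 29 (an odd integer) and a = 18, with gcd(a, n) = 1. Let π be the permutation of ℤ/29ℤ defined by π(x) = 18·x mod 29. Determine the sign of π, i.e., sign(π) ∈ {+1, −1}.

-1

Trace 3: π^k(3) = [3, 25, 15, 9, 17, 16, 27] for k=0..6.
Cycle lengths of π_18 on ℤ/29ℤ: [28, 1]; 2 cycles in total.
Σ(ℓ_i−1) = 29−2 = 27; sign = (−1)^27 = -1.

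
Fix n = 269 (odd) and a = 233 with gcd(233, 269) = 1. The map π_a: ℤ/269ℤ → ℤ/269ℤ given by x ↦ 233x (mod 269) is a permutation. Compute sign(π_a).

+1

Start at x=125: 125 → 73 → 62 → 189 → 190 → 154 → 105 → … (one orbit).
Cycle lengths of π_233 on ℤ/269ℤ: [134, 134, 1]; 3 cycles in total.
With 3 cycles on 269 points, sign = (−1)^{269−3} = +1.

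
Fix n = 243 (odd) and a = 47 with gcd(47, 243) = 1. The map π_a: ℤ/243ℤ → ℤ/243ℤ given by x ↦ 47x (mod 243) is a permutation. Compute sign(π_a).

Start at x=20: 20 → 211 → 197 → 25 → 203 → 64 → 92 → … (one orbit).
Cycle type of π: 162 + 54 + 18 + 6 + 2 + 1; total 6 cycles.
n − c = 243 − 6 = 237; sign = (−1)^237 = -1.
Check: (47/243) = -1 by Zolotarev.

-1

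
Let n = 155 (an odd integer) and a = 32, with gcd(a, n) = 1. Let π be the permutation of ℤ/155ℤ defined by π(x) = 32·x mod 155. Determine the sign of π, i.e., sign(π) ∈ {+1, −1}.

Orbit of 63 under x↦32x: [63, 1, 32, 94]… (length divides ord_155(32)).
Decompose π into cycles: lengths [4, 4, 4, 4, 4, 4, 4, 4, 4, 4, 4, 4, 4, 4, 4, 4, 4, 4, 4, 4, 4, 4, 4, 4, 4, 4, 4, 4, 4, 4, 4, 1, 1, 1, 1, 1, 1, 1, 1, 1, 1, 1, 1, 1, 1, 1, 1, 1, 1, 1, 1, 1, 1, 1, 1, 1, 1, 1, 1, 1, 1, 1] (62 cycles, including the fixed point 0).
62 cycles on 155: each ℓ→(−1)^(ℓ−1), product (−1)^93 = -1.
The Jacobi symbol (32|155) = -1 (Zolotarev) agrees.

-1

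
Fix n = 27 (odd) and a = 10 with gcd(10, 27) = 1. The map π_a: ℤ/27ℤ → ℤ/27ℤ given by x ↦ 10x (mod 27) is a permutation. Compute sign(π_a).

Orbit of 10 under x↦10x: [10, 19, 1]… (length divides ord_27(10)).
Cycle type of π: 3×6 + 1×9; total 15 cycles.
n − c = 27 − 15 = 12; sign = (−1)^12 = +1.
Via Zolotarev, sign(π_{10}) = (10|27) = +1.

+1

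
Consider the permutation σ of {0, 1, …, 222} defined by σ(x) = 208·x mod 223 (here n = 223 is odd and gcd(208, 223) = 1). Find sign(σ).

-1

Orbit of 49 under x↦208x: [49, 157, 98, 91, 196, 182, 169]… (length divides ord_223(208)).
4 cycles of lengths [74, 74, 74, 1].
Σ(ℓ_i−1) = 223−4 = 219; sign = (−1)^219 = -1.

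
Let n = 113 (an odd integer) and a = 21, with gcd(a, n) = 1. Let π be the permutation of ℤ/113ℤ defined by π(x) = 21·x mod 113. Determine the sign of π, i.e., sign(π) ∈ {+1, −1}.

-1

Start at x=45: 45 → 41 → 70 → 1 → 21 → 102 → 108 → … (one orbit).
The orbit structure of x ↦ 21x mod 113: 2 orbits of sizes [112, 1].
Σ(ℓ_i−1) = 113−2 = 111; sign = (−1)^111 = -1.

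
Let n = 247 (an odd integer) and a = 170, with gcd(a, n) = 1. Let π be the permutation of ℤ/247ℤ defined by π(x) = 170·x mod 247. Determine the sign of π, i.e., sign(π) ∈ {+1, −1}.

Orbit of 170 under x↦170x: [170, 1]… (length divides ord_247(170)).
130 cycles of lengths [2, 2, 2, 2, 2, 2, 2, 2, 2, 2, 2, 2, 2, 2, 2, 2, 2, 2, 2, 2, 2, 2, 2, 2, 2, 2, 2, 2, 2, 2, 2, 2, 2, 2, 2, 2, 2, 2, 2, 2, 2, 2, 2, 2, 2, 2, 2, 2, 2, 2, 2, 2, 2, 2, 2, 2, 2, 2, 2, 2, 2, 2, 2, 2, 2, 2, 2, 2, 2, 2, 2, 2, 2, 2, 2, 2, 2, 2, 2, 2, 2, 2, 2, 2, 2, 2, 2, 2, 2, 2, 2, 2, 2, 2, 2, 2, 2, 2, 2, 2, 2, 2, 2, 2, 2, 2, 2, 2, 2, 2, 2, 2, 2, 2, 2, 2, 2, 1, 1, 1, 1, 1, 1, 1, 1, 1, 1, 1, 1, 1].
n − c = 247 − 130 = 117; sign = (−1)^117 = -1.
Zolotarev: (170|247) = -1, matching the cycle-count sign.

-1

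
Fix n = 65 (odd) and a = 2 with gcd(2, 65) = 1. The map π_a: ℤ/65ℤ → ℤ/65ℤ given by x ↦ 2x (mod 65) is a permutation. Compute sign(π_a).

+1

Trace 49: π^k(49) = [49, 33, 1, 2, 4, 8, 16] for k=0..6.
Cycle lengths of π_2 on ℤ/65ℤ: [12, 12, 12, 12, 12, 4, 1]; 7 cycles in total.
With 7 cycles on 65 points, sign = (−1)^{65−7} = +1.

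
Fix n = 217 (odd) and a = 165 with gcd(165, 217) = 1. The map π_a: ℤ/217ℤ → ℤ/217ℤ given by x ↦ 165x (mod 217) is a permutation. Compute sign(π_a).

+1

Trace 78: π^k(78) = [78, 67, 205, 190, 102, 121, 1] for k=0..6.
π_165 has 17 disjoint cycles with lengths [15, 15, 15, 15, 15, 15, 15, 15, 15, 15, 15, 15, 15, 15, 3, 3, 1] on {0,…,216}.
n − c = 217 − 17 = 200; sign = (−1)^200 = +1.
Zolotarev: (165|217) = +1, matching the cycle-count sign.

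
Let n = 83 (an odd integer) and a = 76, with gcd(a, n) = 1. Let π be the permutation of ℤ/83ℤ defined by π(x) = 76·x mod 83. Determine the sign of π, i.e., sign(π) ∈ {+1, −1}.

-1

Orbit of 31 under x↦76x: [31, 32, 25, 74, 63, 57, 16]… (length divides ord_83(76)).
Cycle lengths of π_76 on ℤ/83ℤ: [82, 1]; 2 cycles in total.
Σ(ℓ_i−1) = 83−2 = 81; sign = (−1)^81 = -1.
Check: (76/83) = -1 by Zolotarev.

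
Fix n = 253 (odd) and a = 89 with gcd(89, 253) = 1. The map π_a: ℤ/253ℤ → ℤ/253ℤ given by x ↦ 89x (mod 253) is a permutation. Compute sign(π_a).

-1

Trace 12: π^k(12) = [12, 56, 177, 67, 144, 166, 100] for k=0..6.
π_89 has 22 disjoint cycles with lengths [22, 22, 22, 22, 22, 22, 22, 22, 22, 22, 22, 1, 1, 1, 1, 1, 1, 1, 1, 1, 1, 1] on {0,…,252}.
Σ(ℓ_i−1) = 253−22 = 231; sign = (−1)^231 = -1.
The Jacobi symbol (89|253) = -1 (Zolotarev) agrees.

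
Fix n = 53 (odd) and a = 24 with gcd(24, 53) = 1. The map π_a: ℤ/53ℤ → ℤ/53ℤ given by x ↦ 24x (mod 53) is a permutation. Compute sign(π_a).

+1

Start at x=46: 46 → 44 → 49 → 10 → 28 → 36 → 16 → … (one orbit).
π_24 has 5 disjoint cycles with lengths [13, 13, 13, 13, 1] on {0,…,52}.
5 cycles on 53: each ℓ→(−1)^(ℓ−1), product (−1)^48 = +1.
Zolotarev: (24|53) = +1, matching the cycle-count sign.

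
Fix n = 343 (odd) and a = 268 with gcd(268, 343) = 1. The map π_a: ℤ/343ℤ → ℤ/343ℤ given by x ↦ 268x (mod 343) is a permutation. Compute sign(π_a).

+1

Trace 149: π^k(149) = [149, 144, 176, 177, 102, 239, 254] for k=0..6.
7 cycles of lengths [147, 147, 21, 21, 3, 3, 1].
sign(π) = (−1)^{n − #cycles} = (−1)^{343−7} = (−1)^336 = +1.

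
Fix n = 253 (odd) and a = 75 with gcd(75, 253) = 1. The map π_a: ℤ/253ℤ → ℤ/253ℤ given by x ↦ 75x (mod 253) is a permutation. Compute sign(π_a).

Orbit of 144 under x↦75x: [144, 174, 147, 146, 71, 12, 141]… (length divides ord_253(75)).
The orbit structure of x ↦ 75x mod 253: 9 orbits of sizes [55, 55, 55, 55, 11, 11, 5, 5, 1].
Σ(ℓ_i−1) = 253−9 = 244; sign = (−1)^244 = +1.

+1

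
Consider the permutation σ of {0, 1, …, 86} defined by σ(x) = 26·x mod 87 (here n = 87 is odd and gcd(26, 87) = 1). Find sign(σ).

+1

Orbit of 56 under x↦26x: [56, 64, 11, 25, 41, 22, 50]… (length divides ord_87(26)).
5 cycles of lengths [28, 28, 28, 2, 1].
sign(π) = (−1)^{n − #cycles} = (−1)^{87−5} = (−1)^82 = +1.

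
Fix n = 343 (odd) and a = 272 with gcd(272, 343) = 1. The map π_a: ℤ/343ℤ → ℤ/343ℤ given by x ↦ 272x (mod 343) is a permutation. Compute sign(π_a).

Start at x=293: 293 → 120 → 55 → 211 → 111 → 8 → 118 → … (one orbit).
π_272 has 10 disjoint cycles with lengths [98, 98, 98, 14, 14, 14, 2, 2, 2, 1] on {0,…,342}.
With 10 cycles on 343 points, sign = (−1)^{343−10} = -1.

-1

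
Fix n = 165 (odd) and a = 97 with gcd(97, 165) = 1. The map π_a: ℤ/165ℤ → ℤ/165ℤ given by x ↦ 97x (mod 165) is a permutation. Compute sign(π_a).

Trace 37: π^k(37) = [37, 124, 148, 1, 97, 4, 58] for k=0..6.
18 cycles of lengths [20, 20, 20, 20, 20, 20, 5, 5, 5, 5, 5, 5, 4, 4, 4, 1, 1, 1].
165 − 18 = 147 transpositions; sign(π) = (−1)^147 = -1.
(97|165)_J = -1 (Zolotarev's lemma cross-check).

-1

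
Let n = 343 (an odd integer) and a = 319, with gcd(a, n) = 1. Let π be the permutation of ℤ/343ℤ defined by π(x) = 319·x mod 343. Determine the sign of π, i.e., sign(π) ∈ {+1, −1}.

+1

Start at x=141: 141 → 46 → 268 → 85 → 18 → 254 → 78 → … (one orbit).
Cycle lengths of π_319 on ℤ/343ℤ: [147, 147, 21, 21, 3, 3, 1]; 7 cycles in total.
7 cycles on 343: each ℓ→(−1)^(ℓ−1), product (−1)^336 = +1.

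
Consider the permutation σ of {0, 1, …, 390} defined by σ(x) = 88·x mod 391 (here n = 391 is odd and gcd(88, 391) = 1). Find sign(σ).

Trace 226: π^k(226) = [226, 338, 28, 118, 218, 25, 245] for k=0..6.
Cycle lengths of π_88 on ℤ/391ℤ: [176, 176, 22, 16, 1]; 5 cycles in total.
With 5 cycles on 391 points, sign = (−1)^{391−5} = +1.
Zolotarev: (88|391) = +1, matching the cycle-count sign.

+1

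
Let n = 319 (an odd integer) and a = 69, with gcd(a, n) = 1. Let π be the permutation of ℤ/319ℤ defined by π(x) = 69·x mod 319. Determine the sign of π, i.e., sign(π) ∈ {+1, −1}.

Trace 37: π^k(37) = [37, 1, 69, 295, 258, 257, 188] for k=0..6.
Cycle type of π: 140×2 + 28 + 5×2 + 1; total 6 cycles.
319 − 6 = 313 transpositions; sign(π) = (−1)^313 = -1.

-1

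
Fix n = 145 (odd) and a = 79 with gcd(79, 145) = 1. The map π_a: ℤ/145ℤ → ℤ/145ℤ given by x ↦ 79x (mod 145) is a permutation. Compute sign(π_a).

Start at x=119: 119 → 121 → 134 → 1 → 79 → 6 → 39 → … (one orbit).
The orbit structure of x ↦ 79x mod 145: 8 orbits of sizes [28, 28, 28, 28, 28, 2, 2, 1].
Σ(ℓ_i−1) = 145−8 = 137; sign = (−1)^137 = -1.
Check: (79/145) = -1 by Zolotarev.

-1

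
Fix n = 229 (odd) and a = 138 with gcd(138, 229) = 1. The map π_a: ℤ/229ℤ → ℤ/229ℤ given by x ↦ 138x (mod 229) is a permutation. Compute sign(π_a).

Start at x=46: 46 → 165 → 99 → 151 → 228 → 91 → 192 → … (one orbit).
π_138 has 3 disjoint cycles with lengths [114, 114, 1] on {0,…,228}.
3 cycles on 229: each ℓ→(−1)^(ℓ−1), product (−1)^226 = +1.
Via Zolotarev, sign(π_{138}) = (138|229) = +1.

+1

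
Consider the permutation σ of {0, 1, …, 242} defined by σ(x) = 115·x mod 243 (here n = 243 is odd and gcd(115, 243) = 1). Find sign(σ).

Trace 121: π^k(121) = [121, 64, 70, 31, 163, 34, 22] for k=0..6.
11 cycles of lengths [81, 81, 27, 27, 9, 9, 3, 3, 1, 1, 1].
sign(π) = (−1)^{n − #cycles} = (−1)^{243−11} = (−1)^232 = +1.
Check: (115/243) = +1 by Zolotarev.

+1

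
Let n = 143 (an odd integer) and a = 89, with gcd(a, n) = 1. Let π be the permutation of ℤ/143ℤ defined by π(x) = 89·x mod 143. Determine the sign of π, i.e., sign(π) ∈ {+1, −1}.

Orbit of 133 under x↦89x: [133, 111, 12, 67, 100, 34, 23]… (length divides ord_143(89)).
Decompose π into cycles: lengths [12, 12, 12, 12, 12, 12, 12, 12, 12, 12, 12, 1, 1, 1, 1, 1, 1, 1, 1, 1, 1, 1] (22 cycles, including the fixed point 0).
143 − 22 = 121 transpositions; sign(π) = (−1)^121 = -1.
The Jacobi symbol (89|143) = -1 (Zolotarev) agrees.

-1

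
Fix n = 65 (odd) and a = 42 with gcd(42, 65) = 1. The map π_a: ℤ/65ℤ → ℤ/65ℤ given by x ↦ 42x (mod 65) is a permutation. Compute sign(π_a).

-1

Trace 48: π^k(48) = [48, 1, 42, 9, 53, 16, 22] for k=0..6.
The orbit structure of x ↦ 42x mod 65: 10 orbits of sizes [12, 12, 12, 12, 4, 3, 3, 3, 3, 1].
n − c = 65 − 10 = 55; sign = (−1)^55 = -1.
Via Zolotarev, sign(π_{42}) = (42|65) = -1.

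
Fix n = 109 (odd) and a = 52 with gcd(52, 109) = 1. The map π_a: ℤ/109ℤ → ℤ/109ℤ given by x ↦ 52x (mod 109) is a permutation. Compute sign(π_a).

-1

Orbit of 61 under x↦52x: [61, 11, 27, 96, 87, 55, 26]… (length divides ord_109(52)).
π_52 has 2 disjoint cycles with lengths [108, 1] on {0,…,108}.
Σ(ℓ_i−1) = 109−2 = 107; sign = (−1)^107 = -1.
The Jacobi symbol (52|109) = -1 (Zolotarev) agrees.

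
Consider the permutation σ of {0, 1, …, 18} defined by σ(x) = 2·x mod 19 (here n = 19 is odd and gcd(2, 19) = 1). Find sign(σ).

Trace 7: π^k(7) = [7, 14, 9, 18, 17, 15, 11] for k=0..6.
Cycle lengths of π_2 on ℤ/19ℤ: [18, 1]; 2 cycles in total.
19 − 2 = 17 transpositions; sign(π) = (−1)^17 = -1.

-1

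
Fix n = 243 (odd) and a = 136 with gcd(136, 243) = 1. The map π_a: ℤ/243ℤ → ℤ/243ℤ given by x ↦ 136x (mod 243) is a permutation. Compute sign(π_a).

Orbit of 1 under x↦136x: [1, 136, 28, 163, 55, 190, 82]… (length divides ord_243(136)).
63 cycles of lengths [9, 9, 9, 9, 9, 9, 9, 9, 9, 9, 9, 9, 9, 9, 9, 9, 9, 9, 3, 3, 3, 3, 3, 3, 3, 3, 3, 3, 3, 3, 3, 3, 3, 3, 3, 3, 1, 1, 1, 1, 1, 1, 1, 1, 1, 1, 1, 1, 1, 1, 1, 1, 1, 1, 1, 1, 1, 1, 1, 1, 1, 1, 1].
n − c = 243 − 63 = 180; sign = (−1)^180 = +1.

+1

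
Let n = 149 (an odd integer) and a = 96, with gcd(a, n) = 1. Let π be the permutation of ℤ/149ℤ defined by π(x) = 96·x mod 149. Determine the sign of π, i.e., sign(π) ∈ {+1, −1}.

Start at x=73: 73 → 5 → 33 → 39 → 19 → 36 → 29 → … (one orbit).
Cycle type of π: 37×4 + 1; total 5 cycles.
sign(π) = (−1)^{n − #cycles} = (−1)^{149−5} = (−1)^144 = +1.
Zolotarev: (96|149) = +1, matching the cycle-count sign.

+1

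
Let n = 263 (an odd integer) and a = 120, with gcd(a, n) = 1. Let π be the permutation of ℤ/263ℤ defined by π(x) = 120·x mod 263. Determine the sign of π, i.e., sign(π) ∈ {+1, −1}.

Trace 21: π^k(21) = [21, 153, 213, 49, 94, 234, 202] for k=0..6.
The orbit structure of x ↦ 120x mod 263: 2 orbits of sizes [262, 1].
263 − 2 = 261 transpositions; sign(π) = (−1)^261 = -1.
Zolotarev: (120|263) = -1, matching the cycle-count sign.

-1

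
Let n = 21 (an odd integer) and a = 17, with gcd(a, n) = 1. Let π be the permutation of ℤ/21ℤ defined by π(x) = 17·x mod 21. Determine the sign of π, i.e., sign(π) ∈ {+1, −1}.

Start at x=1: 1 → 17 → 16 → 20 → 4 → 5 → 1 (one orbit).
π_17 has 5 disjoint cycles with lengths [6, 6, 6, 2, 1] on {0,…,20}.
21 − 5 = 16 transpositions; sign(π) = (−1)^16 = +1.
Zolotarev: (17|21) = +1, matching the cycle-count sign.

+1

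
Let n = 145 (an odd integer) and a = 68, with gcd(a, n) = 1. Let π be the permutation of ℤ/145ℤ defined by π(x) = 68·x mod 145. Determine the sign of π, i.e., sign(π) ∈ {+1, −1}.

Trace 113: π^k(113) = [113, 144, 77, 16, 73, 34, 137] for k=0..6.
Cycle lengths of π_68 on ℤ/145ℤ: [28, 28, 28, 28, 28, 4, 1]; 7 cycles in total.
145 − 7 = 138 transpositions; sign(π) = (−1)^138 = +1.
(68|145)_J = +1 (Zolotarev's lemma cross-check).

+1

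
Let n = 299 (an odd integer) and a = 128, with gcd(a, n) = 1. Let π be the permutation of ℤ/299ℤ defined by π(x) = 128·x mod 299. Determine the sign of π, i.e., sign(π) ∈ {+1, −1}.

Orbit of 1 under x↦128x: [1, 128, 238, 265, 133, 280, 259]… (length divides ord_299(128)).
6 cycles of lengths [132, 132, 12, 11, 11, 1].
With 6 cycles on 299 points, sign = (−1)^{299−6} = -1.
Check: (128/299) = -1 by Zolotarev.

-1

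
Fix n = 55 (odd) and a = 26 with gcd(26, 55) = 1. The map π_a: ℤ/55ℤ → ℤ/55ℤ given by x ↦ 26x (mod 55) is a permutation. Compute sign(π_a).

Orbit of 36 under x↦26x: [36, 1, 26, 16, 31]… (length divides ord_55(26)).
15 cycles of lengths [5, 5, 5, 5, 5, 5, 5, 5, 5, 5, 1, 1, 1, 1, 1].
Σ(ℓ_i−1) = 55−15 = 40; sign = (−1)^40 = +1.
The Jacobi symbol (26|55) = +1 (Zolotarev) agrees.

+1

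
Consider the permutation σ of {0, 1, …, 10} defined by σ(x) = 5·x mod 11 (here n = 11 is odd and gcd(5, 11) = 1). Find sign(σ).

Trace 5: π^k(5) = [5, 3, 4, 9, 1] for k=0..4.
Cycle lengths of π_5 on ℤ/11ℤ: [5, 5, 1]; 3 cycles in total.
3 cycles on 11: each ℓ→(−1)^(ℓ−1), product (−1)^8 = +1.
Zolotarev: (5|11) = +1, matching the cycle-count sign.

+1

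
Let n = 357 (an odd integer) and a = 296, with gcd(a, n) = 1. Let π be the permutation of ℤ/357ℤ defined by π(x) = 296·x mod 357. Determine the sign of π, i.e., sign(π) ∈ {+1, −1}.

Trace 331: π^k(331) = [331, 158, 1, 296, 151, 71, 310] for k=0..6.
Cycle lengths of π_296 on ℤ/357ℤ: [48, 48, 48, 48, 48, 48, 16, 16, 16, 6, 6, 3, 3, 2, 1]; 15 cycles in total.
15 cycles on 357: each ℓ→(−1)^(ℓ−1), product (−1)^342 = +1.
Check: (296/357) = +1 by Zolotarev.

+1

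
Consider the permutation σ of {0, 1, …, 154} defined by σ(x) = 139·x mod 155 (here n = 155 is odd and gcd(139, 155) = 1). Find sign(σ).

Start at x=139: 139 → 101 → 89 → 126 → 154 → 16 → 54 → … (one orbit).
Cycle type of π: 10×15 + 2×2 + 1; total 18 cycles.
n − c = 155 − 18 = 137; sign = (−1)^137 = -1.
Via Zolotarev, sign(π_{139}) = (139|155) = -1.

-1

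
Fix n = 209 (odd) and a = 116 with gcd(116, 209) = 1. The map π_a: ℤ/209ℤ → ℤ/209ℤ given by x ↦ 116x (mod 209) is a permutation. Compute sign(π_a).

Start at x=45: 45 → 204 → 47 → 18 → 207 → 186 → 49 → … (one orbit).
5 cycles of lengths [90, 90, 18, 10, 1].
5 cycles on 209: each ℓ→(−1)^(ℓ−1), product (−1)^204 = +1.

+1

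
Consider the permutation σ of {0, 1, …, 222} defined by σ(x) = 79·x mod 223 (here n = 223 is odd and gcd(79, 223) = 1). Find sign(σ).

Orbit of 139 under x↦79x: [139, 54, 29, 61, 136, 40, 38]… (length divides ord_223(79)).
2 cycles of lengths [222, 1].
With 2 cycles on 223 points, sign = (−1)^{223−2} = -1.

-1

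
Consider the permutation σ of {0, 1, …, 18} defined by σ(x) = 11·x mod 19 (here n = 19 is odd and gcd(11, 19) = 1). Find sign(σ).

Trace 11: π^k(11) = [11, 7, 1] for k=0..2.
π_11 has 7 disjoint cycles with lengths [3, 3, 3, 3, 3, 3, 1] on {0,…,18}.
7 cycles on 19: each ℓ→(−1)^(ℓ−1), product (−1)^12 = +1.
Zolotarev: (11|19) = +1, matching the cycle-count sign.

+1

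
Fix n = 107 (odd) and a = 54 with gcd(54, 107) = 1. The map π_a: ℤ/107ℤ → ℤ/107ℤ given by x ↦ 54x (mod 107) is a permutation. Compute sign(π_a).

-1

Trace 80: π^k(80) = [80, 40, 20, 10, 5, 56, 28] for k=0..6.
Decompose π into cycles: lengths [106, 1] (2 cycles, including the fixed point 0).
With 2 cycles on 107 points, sign = (−1)^{107−2} = -1.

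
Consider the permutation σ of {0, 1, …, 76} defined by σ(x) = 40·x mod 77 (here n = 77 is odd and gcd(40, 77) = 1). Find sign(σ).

Orbit of 76 under x↦40x: [76, 37, 17, 64, 19, 67, 62]… (length divides ord_77(40)).
5 cycles of lengths [30, 30, 10, 6, 1].
77 − 5 = 72 transpositions; sign(π) = (−1)^72 = +1.

+1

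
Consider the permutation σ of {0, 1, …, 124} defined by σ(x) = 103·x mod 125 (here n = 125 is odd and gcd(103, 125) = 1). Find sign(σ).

-1

Orbit of 42 under x↦103x: [42, 76, 78, 34, 2, 81, 93]… (length divides ord_125(103)).
Decompose π into cycles: lengths [100, 20, 4, 1] (4 cycles, including the fixed point 0).
Σ(ℓ_i−1) = 125−4 = 121; sign = (−1)^121 = -1.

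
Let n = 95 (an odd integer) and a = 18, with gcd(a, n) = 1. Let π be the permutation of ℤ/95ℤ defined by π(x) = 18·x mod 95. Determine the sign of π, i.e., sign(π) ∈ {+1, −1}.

+1

Trace 1: π^k(1) = [1, 18, 39, 37] for k=0..3.
Decompose π into cycles: lengths [4, 4, 4, 4, 4, 4, 4, 4, 4, 4, 4, 4, 4, 4, 4, 4, 4, 4, 4, 2, 2, 2, 2, 2, 2, 2, 2, 2, 1] (29 cycles, including the fixed point 0).
Σ(ℓ_i−1) = 95−29 = 66; sign = (−1)^66 = +1.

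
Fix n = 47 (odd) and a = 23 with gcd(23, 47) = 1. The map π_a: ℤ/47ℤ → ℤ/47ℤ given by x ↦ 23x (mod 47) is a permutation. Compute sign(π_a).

Orbit of 37 under x↦23x: [37, 5, 21, 13, 17, 15, 16]… (length divides ord_47(23)).
2 cycles of lengths [46, 1].
2 cycles on 47: each ℓ→(−1)^(ℓ−1), product (−1)^45 = -1.

-1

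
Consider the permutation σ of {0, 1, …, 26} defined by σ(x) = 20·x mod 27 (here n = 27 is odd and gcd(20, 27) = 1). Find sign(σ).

-1

Trace 13: π^k(13) = [13, 17, 16, 23, 1, 20, 22] for k=0..6.
4 cycles of lengths [18, 6, 2, 1].
With 4 cycles on 27 points, sign = (−1)^{27−4} = -1.
Zolotarev: (20|27) = -1, matching the cycle-count sign.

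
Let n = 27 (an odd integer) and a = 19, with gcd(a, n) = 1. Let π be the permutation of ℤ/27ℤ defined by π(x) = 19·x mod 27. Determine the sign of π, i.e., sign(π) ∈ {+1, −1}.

+1

Start at x=1: 1 → 19 → 10 → 1 (one orbit).
Cycle type of π: 3×6 + 1×9; total 15 cycles.
n − c = 27 − 15 = 12; sign = (−1)^12 = +1.
Check: (19/27) = +1 by Zolotarev.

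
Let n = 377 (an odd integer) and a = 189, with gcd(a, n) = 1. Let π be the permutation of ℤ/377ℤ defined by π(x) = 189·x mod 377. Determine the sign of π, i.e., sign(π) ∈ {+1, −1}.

Trace 85: π^k(85) = [85, 231, 304, 152, 76, 38, 19] for k=0..6.
π_189 has 7 disjoint cycles with lengths [84, 84, 84, 84, 28, 12, 1] on {0,…,376}.
7 cycles on 377: each ℓ→(−1)^(ℓ−1), product (−1)^370 = +1.
Via Zolotarev, sign(π_{189}) = (189|377) = +1.

+1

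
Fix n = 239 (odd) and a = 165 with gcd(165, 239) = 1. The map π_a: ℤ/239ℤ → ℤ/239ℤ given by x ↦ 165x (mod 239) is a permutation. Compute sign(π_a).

+1

Trace 162: π^k(162) = [162, 201, 183, 81, 220, 211, 160] for k=0..6.
The orbit structure of x ↦ 165x mod 239: 3 orbits of sizes [119, 119, 1].
n − c = 239 − 3 = 236; sign = (−1)^236 = +1.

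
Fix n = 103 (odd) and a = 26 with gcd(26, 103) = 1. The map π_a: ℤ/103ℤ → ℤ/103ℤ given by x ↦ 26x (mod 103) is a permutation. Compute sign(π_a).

+1

Orbit of 92 under x↦26x: [92, 23, 83, 98, 76, 19, 82]… (length divides ord_103(26)).
The orbit structure of x ↦ 26x mod 103: 3 orbits of sizes [51, 51, 1].
3 cycles on 103: each ℓ→(−1)^(ℓ−1), product (−1)^100 = +1.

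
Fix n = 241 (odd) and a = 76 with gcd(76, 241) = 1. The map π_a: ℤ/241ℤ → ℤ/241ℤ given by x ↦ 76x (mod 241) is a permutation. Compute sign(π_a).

-1

Orbit of 44 under x↦76x: [44, 211, 130, 240, 165, 8, 126]… (length divides ord_241(76)).
The orbit structure of x ↦ 76x mod 241: 16 orbits of sizes [16, 16, 16, 16, 16, 16, 16, 16, 16, 16, 16, 16, 16, 16, 16, 1].
Σ(ℓ_i−1) = 241−16 = 225; sign = (−1)^225 = -1.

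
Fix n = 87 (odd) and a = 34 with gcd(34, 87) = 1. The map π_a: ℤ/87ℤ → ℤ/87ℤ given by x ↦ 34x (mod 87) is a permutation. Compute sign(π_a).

Start at x=82: 82 → 4 → 49 → 13 → 7 → 64 → 1 → … (one orbit).
The orbit structure of x ↦ 34x mod 87: 9 orbits of sizes [14, 14, 14, 14, 14, 14, 1, 1, 1].
n − c = 87 − 9 = 78; sign = (−1)^78 = +1.
Check: (34/87) = +1 by Zolotarev.

+1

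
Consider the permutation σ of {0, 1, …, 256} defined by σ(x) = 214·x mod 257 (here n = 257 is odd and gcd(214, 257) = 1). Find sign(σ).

-1

Orbit of 25 under x↦214x: [25, 210, 222, 220, 49, 206, 137]… (length divides ord_257(214)).
Decompose π into cycles: lengths [256, 1] (2 cycles, including the fixed point 0).
2 cycles on 257: each ℓ→(−1)^(ℓ−1), product (−1)^255 = -1.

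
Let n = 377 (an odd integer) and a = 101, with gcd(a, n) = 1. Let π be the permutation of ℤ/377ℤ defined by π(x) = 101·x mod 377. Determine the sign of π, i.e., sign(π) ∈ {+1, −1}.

Trace 17: π^k(17) = [17, 209, 374, 74, 311, 120, 56] for k=0..6.
π_101 has 8 disjoint cycles with lengths [84, 84, 84, 84, 28, 6, 6, 1] on {0,…,376}.
8 cycles on 377: each ℓ→(−1)^(ℓ−1), product (−1)^369 = -1.

-1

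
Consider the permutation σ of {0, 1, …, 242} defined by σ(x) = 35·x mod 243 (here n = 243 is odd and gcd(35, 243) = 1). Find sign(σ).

Start at x=161: 161 → 46 → 152 → 217 → 62 → 226 → 134 → … (one orbit).
14 cycles of lengths [54, 54, 54, 18, 18, 18, 6, 6, 6, 2, 2, 2, 2, 1].
14 cycles on 243: each ℓ→(−1)^(ℓ−1), product (−1)^229 = -1.
Check: (35/243) = -1 by Zolotarev.

-1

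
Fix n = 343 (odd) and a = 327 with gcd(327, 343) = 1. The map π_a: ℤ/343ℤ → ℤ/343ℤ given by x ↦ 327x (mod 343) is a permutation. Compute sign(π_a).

Orbit of 290 under x↦327x: [290, 162, 152, 312, 153, 296, 66]… (length divides ord_343(327)).
4 cycles of lengths [294, 42, 6, 1].
n − c = 343 − 4 = 339; sign = (−1)^339 = -1.
(327|343)_J = -1 (Zolotarev's lemma cross-check).

-1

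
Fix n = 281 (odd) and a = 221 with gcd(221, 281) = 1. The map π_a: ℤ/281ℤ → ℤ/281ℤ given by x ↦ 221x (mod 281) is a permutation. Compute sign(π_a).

-1

Trace 53: π^k(53) = [53, 192, 1, 221, 228, 89, 280] for k=0..6.
π_221 has 36 disjoint cycles with lengths [8, 8, 8, 8, 8, 8, 8, 8, 8, 8, 8, 8, 8, 8, 8, 8, 8, 8, 8, 8, 8, 8, 8, 8, 8, 8, 8, 8, 8, 8, 8, 8, 8, 8, 8, 1] on {0,…,280}.
281 − 36 = 245 transpositions; sign(π) = (−1)^245 = -1.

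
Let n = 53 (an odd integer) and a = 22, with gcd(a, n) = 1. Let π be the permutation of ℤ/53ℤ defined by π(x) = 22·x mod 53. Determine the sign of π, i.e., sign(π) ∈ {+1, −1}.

-1

Trace 4: π^k(4) = [4, 35, 28, 33, 37, 19, 47] for k=0..6.
Cycle type of π: 52 + 1; total 2 cycles.
sign(π) = (−1)^{n − #cycles} = (−1)^{53−2} = (−1)^51 = -1.
The Jacobi symbol (22|53) = -1 (Zolotarev) agrees.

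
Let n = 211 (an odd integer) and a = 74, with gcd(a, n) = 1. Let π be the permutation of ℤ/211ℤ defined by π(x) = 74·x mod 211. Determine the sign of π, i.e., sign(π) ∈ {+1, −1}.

Start at x=111: 111 → 196 → 156 → 150 → 128 → 188 → 197 → … (one orbit).
Cycle type of π: 30×7 + 1; total 8 cycles.
8 cycles on 211: each ℓ→(−1)^(ℓ−1), product (−1)^203 = -1.

-1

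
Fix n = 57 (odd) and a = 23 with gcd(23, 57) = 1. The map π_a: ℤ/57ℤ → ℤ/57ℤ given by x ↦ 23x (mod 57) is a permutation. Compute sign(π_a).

Start at x=26: 26 → 28 → 17 → 49 → 44 → 43 → 20 → … (one orbit).
6 cycles of lengths [18, 18, 9, 9, 2, 1].
57 − 6 = 51 transpositions; sign(π) = (−1)^51 = -1.

-1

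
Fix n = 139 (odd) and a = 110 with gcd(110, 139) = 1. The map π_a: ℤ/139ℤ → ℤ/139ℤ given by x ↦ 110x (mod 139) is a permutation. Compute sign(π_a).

-1

Start at x=42: 42 → 33 → 16 → 92 → 112 → 88 → 89 → … (one orbit).
π_110 has 2 disjoint cycles with lengths [138, 1] on {0,…,138}.
n − c = 139 − 2 = 137; sign = (−1)^137 = -1.
Via Zolotarev, sign(π_{110}) = (110|139) = -1.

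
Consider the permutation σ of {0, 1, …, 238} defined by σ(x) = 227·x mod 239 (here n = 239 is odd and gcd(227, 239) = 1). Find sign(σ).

Start at x=175: 175 → 51 → 105 → 174 → 63 → 200 → 229 → … (one orbit).
Decompose π into cycles: lengths [238, 1] (2 cycles, including the fixed point 0).
2 cycles on 239: each ℓ→(−1)^(ℓ−1), product (−1)^237 = -1.
The Jacobi symbol (227|239) = -1 (Zolotarev) agrees.

-1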